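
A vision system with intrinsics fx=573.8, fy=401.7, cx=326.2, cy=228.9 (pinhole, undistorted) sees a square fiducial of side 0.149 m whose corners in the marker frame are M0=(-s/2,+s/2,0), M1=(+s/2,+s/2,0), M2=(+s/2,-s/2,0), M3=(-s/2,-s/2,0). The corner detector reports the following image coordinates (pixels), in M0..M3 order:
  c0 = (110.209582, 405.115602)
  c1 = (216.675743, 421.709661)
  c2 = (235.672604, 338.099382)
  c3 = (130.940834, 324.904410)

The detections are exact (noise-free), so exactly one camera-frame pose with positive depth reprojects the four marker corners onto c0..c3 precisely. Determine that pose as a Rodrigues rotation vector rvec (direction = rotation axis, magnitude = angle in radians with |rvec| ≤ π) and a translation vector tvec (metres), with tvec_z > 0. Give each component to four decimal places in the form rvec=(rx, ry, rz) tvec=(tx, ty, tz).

rvec=(-0.1312, 0.1806, 0.1325) tvec=(-0.2007, 0.2666, 0.7491)

Intrinsics K: fx=573.8, fy=401.7, cx=326.2, cy=228.9
Marker side s = 0.149 m; corners in marker frame (Z=0):
  M0 = (-0.0745, +0.0745, 0)
  M1 = (+0.0745, +0.0745, 0)
  M2 = (+0.0745, -0.0745, 0)
  M3 = (-0.0745, -0.0745, 0)
Detected image corners:
  c0 = (110.209582, 405.115602) px
  c1 = (216.675743, 421.709661) px
  c2 = (235.672604, 338.099382) px
  c3 = (130.940834, 324.904410) px
Planar DLT: solve 8×8 A·h = b for H (H[2,2]=1):
  H  [+665.32096 -160.68583 +172.50799]
  H  [+6.74732 +490.95847 +371.83884]
  H  [-0.24991 -0.15724 +1.00000]
B = K⁻¹H; ‖b₁‖=1.334877, ‖b₂‖=1.334877; λ = 2/(‖b₁‖+‖b₂‖) = 0.749133, sign → tz>0 ⇒ λ=+0.749133
r₁ = λ·B[:,0] = (+0.97505,+0.11927,-0.18722); r₂ = λ·B[:,1] = (-0.14282,+0.98271,-0.11779)
r₃ = r₁×r₂ = (+0.16993,+0.14159,+0.97523); SVD([r₁ r₂ r₃]) → R = UVᵀ:
  R  [+0.97505 -0.14282 +0.16993]
  R  [+0.11927 +0.98271 +0.14159]
  R  [-0.18722 -0.11779 +0.97523]
t = (-0.20065, +0.26657, +0.74913) m
tr R = 2.932995; θ = arccos((tr R − 1)/2) = 0.259581 rad = 14.873°
axis k = ((R−Rᵀ)₃₂, (R−Rᵀ)₁₃, (R−Rᵀ)₂₁) / (2 sinθ) = (-0.505286, +0.695727, +0.510540)
rvec = θ·k = (-0.131163, +0.180597, +0.132526)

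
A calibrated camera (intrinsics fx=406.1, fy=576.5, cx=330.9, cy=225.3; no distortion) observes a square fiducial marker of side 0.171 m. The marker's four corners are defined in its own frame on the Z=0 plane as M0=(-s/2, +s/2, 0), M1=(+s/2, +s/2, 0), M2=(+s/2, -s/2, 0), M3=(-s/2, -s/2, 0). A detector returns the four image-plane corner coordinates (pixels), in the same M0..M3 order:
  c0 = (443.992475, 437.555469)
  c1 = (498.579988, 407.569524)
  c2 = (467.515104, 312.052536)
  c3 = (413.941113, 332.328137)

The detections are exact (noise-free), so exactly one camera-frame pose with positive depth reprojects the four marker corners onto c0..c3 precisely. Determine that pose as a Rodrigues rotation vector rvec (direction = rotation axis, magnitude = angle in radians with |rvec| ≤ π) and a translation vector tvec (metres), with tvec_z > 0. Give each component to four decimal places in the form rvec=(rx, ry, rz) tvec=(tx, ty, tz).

Intrinsics K: fx=406.1, fy=576.5, cx=330.9, cy=225.3
Marker side s = 0.171 m; corners in marker frame (Z=0):
  M0 = (-0.0855, +0.0855, 0)
  M1 = (+0.0855, +0.0855, 0)
  M2 = (+0.0855, -0.0855, 0)
  M3 = (-0.0855, -0.0855, 0)
Detected image corners:
  c0 = (443.992475, 437.555469) px
  c1 = (498.579988, 407.569524) px
  c2 = (467.515104, 312.052536) px
  c3 = (413.941113, 332.328137) px
Planar DLT: solve 8×8 A·h = b for H (H[2,2]=1):
  H  [+531.21604 +7.33248 +456.60619]
  H  [+29.55932 +445.78819 +370.25609]
  H  [+0.47159 -0.37607 +1.00000]
B = K⁻¹H; ‖b₁‖=1.045730, ‖b₂‖=1.045730; λ = 2/(‖b₁‖+‖b₂‖) = 0.956270, sign → tz>0 ⇒ λ=+0.956270
r₁ = λ·B[:,0] = (+0.88343,-0.12721,+0.45097); r₂ = λ·B[:,1] = (+0.31029,+0.87999,-0.35962)
r₃ = r₁×r₂ = (-0.35110,+0.45763,+0.81688); SVD([r₁ r₂ r₃]) → R = UVᵀ:
  R  [+0.88343 +0.31029 -0.35110]
  R  [-0.12721 +0.87999 +0.45763]
  R  [+0.45097 -0.35962 +0.81688]
t = (+0.29601, +0.24045, +0.95627) m
tr R = 2.580305; θ = arccos((tr R − 1)/2) = 0.659739 rad = 37.800°
axis k = ((R−Rᵀ)₃₂, (R−Rᵀ)₁₃, (R−Rᵀ)₂₁) / (2 sinθ) = (-0.666700, -0.654315, -0.356908)
rvec = θ·k = (-0.439848, -0.431677, -0.235466)

rvec=(-0.4398, -0.4317, -0.2355) tvec=(0.2960, 0.2404, 0.9563)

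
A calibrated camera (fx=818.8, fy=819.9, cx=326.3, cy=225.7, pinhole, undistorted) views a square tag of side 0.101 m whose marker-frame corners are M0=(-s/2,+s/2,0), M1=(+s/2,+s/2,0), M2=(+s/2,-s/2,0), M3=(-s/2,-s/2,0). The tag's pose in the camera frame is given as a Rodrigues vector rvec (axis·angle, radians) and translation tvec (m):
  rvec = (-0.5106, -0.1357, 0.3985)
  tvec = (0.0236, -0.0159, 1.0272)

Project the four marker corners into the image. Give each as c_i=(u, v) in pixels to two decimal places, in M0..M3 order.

c0=(293.90, 228.99) c1=(369.38, 262.28) c2=(393.73, 197.84) c3=(321.95, 165.98)

Intrinsics K: fx=818.8, fy=819.9, cx=326.3, cy=225.7
Marker side s = 0.101 m; corners in marker frame (Z=0):
  M0 = (-0.0505, +0.0505, 0)
  M1 = (+0.0505, +0.0505, 0)
  M2 = (+0.0505, -0.0505, 0)
  M3 = (-0.0505, -0.0505, 0)
rvec = (-0.5106, -0.1357, 0.3985), |rvec| = θ = 0.66176 rad = 37.916°
Rodrigues: sinθ=0.61451, 1−cosθ=0.21109; R = I + sinθ·[k]× + (1−cosθ)·[k]×²:
    [+0.91458 -0.33665 -0.22409]
    [+0.40344 +0.79779 +0.44807]
    [+0.02793 -0.50021 +0.86546]
t = (0.0236, -0.0159, 1.0272) m
M0: Pc = R·M0+t = (-0.03959, +0.00401, +1.00053); u = 818.8·(-0.03959)/1.00053 + 326.3 = 293.9034, v = 819.9·(+0.00401)/1.00053 + 225.7 = 228.9896
M1: Pc = R·M1+t = (+0.05279, +0.04476, +1.00335); u = 818.8·(+0.05279)/1.00335 + 326.3 = 369.3765, v = 819.9·(+0.04476)/1.00335 + 225.7 = 262.2779
M2: Pc = R·M2+t = (+0.08679, -0.03581, +1.05387); u = 818.8·(+0.08679)/1.05387 + 326.3 = 393.7286, v = 819.9·(-0.03581)/1.05387 + 225.7 = 197.8368
M3: Pc = R·M3+t = (-0.00559, -0.07656, +1.05105); u = 818.8·(-0.00559)/1.05105 + 326.3 = 321.9487, v = 819.9·(-0.07656)/1.05105 + 225.7 = 165.9757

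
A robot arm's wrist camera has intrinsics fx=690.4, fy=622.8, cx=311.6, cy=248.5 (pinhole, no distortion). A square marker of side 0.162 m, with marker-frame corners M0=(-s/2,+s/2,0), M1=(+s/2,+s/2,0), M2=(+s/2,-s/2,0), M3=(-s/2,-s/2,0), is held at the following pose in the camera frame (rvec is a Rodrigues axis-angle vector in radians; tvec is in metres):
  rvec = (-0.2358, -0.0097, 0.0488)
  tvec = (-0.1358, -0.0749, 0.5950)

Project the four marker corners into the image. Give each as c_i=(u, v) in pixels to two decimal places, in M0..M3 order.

Intrinsics K: fx=690.4, fy=622.8, cx=311.6, cy=248.5
Marker side s = 0.162 m; corners in marker frame (Z=0):
  M0 = (-0.0810, +0.0810, 0)
  M1 = (+0.0810, +0.0810, 0)
  M2 = (+0.0810, -0.0810, 0)
  M3 = (-0.0810, -0.0810, 0)
rvec = (-0.2358, -0.0097, 0.0488), |rvec| = θ = 0.24099 rad = 13.808°
Rodrigues: sinθ=0.23867, 1−cosθ=0.02890; R = I + sinθ·[k]× + (1−cosθ)·[k]×²:
    [+0.99877 -0.04719 -0.01533]
    [+0.04947 +0.97115 +0.23329]
    [+0.00388 -0.23376 +0.97229]
t = (-0.1358, -0.0749, 0.5950) m
M0: Pc = R·M0+t = (-0.22052, -0.00024, +0.57575); u = 690.4·(-0.22052)/0.57575 + 311.6 = 47.1648, v = 622.8·(-0.00024)/0.57575 + 248.5 = 248.2363
M1: Pc = R·M1+t = (-0.05872, +0.00777, +0.57638); u = 690.4·(-0.05872)/0.57638 + 311.6 = 241.2613, v = 622.8·(+0.00777)/0.57638 + 248.5 = 256.8956
M2: Pc = R·M2+t = (-0.05108, -0.14956, +0.61425); u = 690.4·(-0.05108)/0.61425 + 311.6 = 254.1904, v = 622.8·(-0.14956)/0.61425 + 248.5 = 96.8618
M3: Pc = R·M3+t = (-0.21288, -0.15757, +0.61362); u = 690.4·(-0.21288)/0.61362 + 311.6 = 72.0857, v = 622.8·(-0.15757)/0.61362 + 248.5 = 88.5729

c0=(47.16, 248.24) c1=(241.26, 256.90) c2=(254.19, 96.86) c3=(72.09, 88.57)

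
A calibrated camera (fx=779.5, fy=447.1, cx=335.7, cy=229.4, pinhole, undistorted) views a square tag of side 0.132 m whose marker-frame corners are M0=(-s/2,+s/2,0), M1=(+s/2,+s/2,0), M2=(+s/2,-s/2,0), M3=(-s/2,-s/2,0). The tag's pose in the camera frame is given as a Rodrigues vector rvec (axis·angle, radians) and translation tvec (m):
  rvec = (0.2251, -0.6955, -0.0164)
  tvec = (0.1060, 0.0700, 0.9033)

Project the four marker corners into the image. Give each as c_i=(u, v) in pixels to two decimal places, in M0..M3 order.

c0=(381.40, 301.07) c1=(459.88, 289.29) c2=(470.21, 229.25) c3=(390.17, 235.49)

Intrinsics K: fx=779.5, fy=447.1, cx=335.7, cy=229.4
Marker side s = 0.132 m; corners in marker frame (Z=0):
  M0 = (-0.0660, +0.0660, 0)
  M1 = (+0.0660, +0.0660, 0)
  M2 = (+0.0660, -0.0660, 0)
  M3 = (-0.0660, -0.0660, 0)
rvec = (0.2251, -0.6955, -0.0164), |rvec| = θ = 0.73120 rad = 41.895°
Rodrigues: sinθ=0.66777, 1−cosθ=0.25563; R = I + sinθ·[k]× + (1−cosθ)·[k]×²:
    [+0.76860 -0.05988 -0.63692]
    [-0.08983 +0.97565 -0.20012]
    [+0.63339 +0.21102 +0.74450]
t = (0.1060, 0.0700, 0.9033) m
M0: Pc = R·M0+t = (+0.05132, +0.14032, +0.87542); u = 779.5·(+0.05132)/0.87542 + 335.7 = 381.3974, v = 447.1·(+0.14032)/0.87542 + 229.4 = 301.0655
M1: Pc = R·M1+t = (+0.15278, +0.12846, +0.95903); u = 779.5·(+0.15278)/0.95903 + 335.7 = 459.8759, v = 447.1·(+0.12846)/0.95903 + 229.4 = 289.2898
M2: Pc = R·M2+t = (+0.16068, -0.00032, +0.93118); u = 779.5·(+0.16068)/0.93118 + 335.7 = 470.2066, v = 447.1·(-0.00032)/0.93118 + 229.4 = 229.2457
M3: Pc = R·M3+t = (+0.05922, +0.01154, +0.84757); u = 779.5·(+0.05922)/0.84757 + 335.7 = 390.1680, v = 447.1·(+0.01154)/0.84757 + 229.4 = 235.4854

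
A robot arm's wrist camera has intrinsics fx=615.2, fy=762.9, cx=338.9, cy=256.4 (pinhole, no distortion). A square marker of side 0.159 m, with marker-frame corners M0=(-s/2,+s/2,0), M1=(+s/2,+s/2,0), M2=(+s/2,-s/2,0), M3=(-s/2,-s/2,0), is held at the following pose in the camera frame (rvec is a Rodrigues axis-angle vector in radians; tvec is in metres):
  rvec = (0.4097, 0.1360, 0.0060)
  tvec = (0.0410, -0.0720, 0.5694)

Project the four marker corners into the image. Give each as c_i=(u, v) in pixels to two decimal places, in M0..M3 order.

Intrinsics K: fx=615.2, fy=762.9, cx=338.9, cy=256.4
Marker side s = 0.159 m; corners in marker frame (Z=0):
  M0 = (-0.0795, +0.0795, 0)
  M1 = (+0.0795, +0.0795, 0)
  M2 = (+0.0795, -0.0795, 0)
  M3 = (-0.0795, -0.0795, 0)
rvec = (0.4097, 0.1360, 0.0060), |rvec| = θ = 0.43172 rad = 24.736°
Rodrigues: sinθ=0.41844, 1−cosθ=0.09175; R = I + sinθ·[k]× + (1−cosθ)·[k]×²:
    [+0.99088 +0.02161 +0.13302]
    [+0.03324 +0.91735 -0.39669]
    [-0.13060 +0.39749 +0.90826]
t = (0.0410, -0.0720, 0.5694) m
M0: Pc = R·M0+t = (-0.03606, -0.00171, +0.61138); u = 615.2·(-0.03606)/0.61138 + 338.9 = 302.6185, v = 762.9·(-0.00171)/0.61138 + 256.4 = 254.2617
M1: Pc = R·M1+t = (+0.12149, +0.00357, +0.59062); u = 615.2·(+0.12149)/0.59062 + 338.9 = 465.4498, v = 762.9·(+0.00357)/0.59062 + 256.4 = 261.0144
M2: Pc = R·M2+t = (+0.11806, -0.14229, +0.52742); u = 615.2·(+0.11806)/0.52742 + 338.9 = 476.6058, v = 762.9·(-0.14229)/0.52742 + 256.4 = 50.5848
M3: Pc = R·M3+t = (-0.03949, -0.14757, +0.54818); u = 615.2·(-0.03949)/0.54818 + 338.9 = 294.5788, v = 762.9·(-0.14757)/0.54818 + 256.4 = 51.0250

c0=(302.62, 254.26) c1=(465.45, 261.01) c2=(476.61, 50.58) c3=(294.58, 51.03)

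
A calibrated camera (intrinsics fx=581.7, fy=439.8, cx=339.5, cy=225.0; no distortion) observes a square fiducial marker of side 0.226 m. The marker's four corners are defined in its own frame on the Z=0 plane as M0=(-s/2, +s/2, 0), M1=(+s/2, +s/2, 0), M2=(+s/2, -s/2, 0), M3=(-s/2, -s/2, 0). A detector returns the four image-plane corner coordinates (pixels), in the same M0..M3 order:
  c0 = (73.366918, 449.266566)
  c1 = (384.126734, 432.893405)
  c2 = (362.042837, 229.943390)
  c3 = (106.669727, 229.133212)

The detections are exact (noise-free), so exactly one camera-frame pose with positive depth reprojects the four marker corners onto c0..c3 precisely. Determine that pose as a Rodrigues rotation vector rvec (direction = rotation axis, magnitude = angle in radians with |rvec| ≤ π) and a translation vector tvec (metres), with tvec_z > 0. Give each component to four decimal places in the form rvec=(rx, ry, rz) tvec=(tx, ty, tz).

Intrinsics K: fx=581.7, fy=439.8, cx=339.5, cy=225.0
Marker side s = 0.226 m; corners in marker frame (Z=0):
  M0 = (-0.1130, +0.1130, 0)
  M1 = (+0.1130, +0.1130, 0)
  M2 = (+0.1130, -0.1130, 0)
  M3 = (-0.1130, -0.1130, 0)
Detected image corners:
  c0 = (73.366918, 449.266566) px
  c1 = (384.126734, 432.893405) px
  c2 = (362.042837, 229.943390) px
  c3 = (106.669727, 229.133212) px
Planar DLT: solve 8×8 A·h = b for H (H[2,2]=1):
  H  [+1316.51364 -219.25052 +237.06668]
  H  [+79.17840 +646.49045 +324.89474]
  H  [+0.32781 -0.85929 +1.00000]
B = K⁻¹H; ‖b₁‖=2.097704, ‖b₂‖=2.097704; λ = 2/(‖b₁‖+‖b₂‖) = 0.476712, sign → tz>0 ⇒ λ=+0.476712
r₁ = λ·B[:,0] = (+0.98770,+0.00588,+0.15627); r₂ = λ·B[:,1] = (+0.05940,+0.91032,-0.40963)
r₃ = r₁×r₂ = (-0.14466,+0.41387,+0.89877); SVD([r₁ r₂ r₃]) → R = UVᵀ:
  R  [+0.98770 +0.05940 -0.14466]
  R  [+0.00588 +0.91032 +0.41387]
  R  [+0.15627 -0.40963 +0.89877]
t = (-0.08395, +0.10828, +0.47671) m
tr R = 2.796778; θ = arccos((tr R − 1)/2) = 0.454708 rad = 26.053°
axis k = ((R−Rᵀ)₃₂, (R−Rᵀ)₁₃, (R−Rᵀ)₂₁) / (2 sinθ) = (-0.937505, -0.342595, -0.060929)
rvec = θ·k = (-0.426292, -0.155781, -0.027705)

rvec=(-0.4263, -0.1558, -0.0277) tvec=(-0.0839, 0.1083, 0.4767)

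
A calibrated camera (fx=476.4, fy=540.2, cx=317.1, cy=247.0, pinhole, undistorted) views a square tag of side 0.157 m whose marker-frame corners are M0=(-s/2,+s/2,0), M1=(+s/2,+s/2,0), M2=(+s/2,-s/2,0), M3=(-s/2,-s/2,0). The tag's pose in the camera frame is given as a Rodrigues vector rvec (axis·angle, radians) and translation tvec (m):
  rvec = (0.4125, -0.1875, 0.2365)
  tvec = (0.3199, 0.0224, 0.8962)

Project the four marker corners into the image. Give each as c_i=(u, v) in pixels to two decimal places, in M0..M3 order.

c0=(434.75, 293.08) c1=(506.06, 308.28) c2=(540.91, 227.08) c3=(466.14, 207.42)

Intrinsics K: fx=476.4, fy=540.2, cx=317.1, cy=247.0
Marker side s = 0.157 m; corners in marker frame (Z=0):
  M0 = (-0.0785, +0.0785, 0)
  M1 = (+0.0785, +0.0785, 0)
  M2 = (+0.0785, -0.0785, 0)
  M3 = (-0.0785, -0.0785, 0)
rvec = (0.4125, -0.1875, 0.2365), |rvec| = θ = 0.51112 rad = 29.285°
Rodrigues: sinθ=0.48916, 1−cosθ=0.12780; R = I + sinθ·[k]× + (1−cosθ)·[k]×²:
    [+0.95544 -0.26417 -0.13172]
    [+0.18850 +0.88940 -0.41647]
    [+0.22717 +0.37308 +0.89956]
t = (0.3199, 0.0224, 0.8962) m
M0: Pc = R·M0+t = (+0.22416, +0.07742, +0.90765); u = 476.4·(+0.22416)/0.90765 + 317.1 = 434.7550, v = 540.2·(+0.07742)/0.90765 + 247.0 = 293.0776
M1: Pc = R·M1+t = (+0.37416, +0.10701, +0.94332); u = 476.4·(+0.37416)/0.94332 + 317.1 = 506.0624, v = 540.2·(+0.10701)/0.94332 + 247.0 = 308.2829
M2: Pc = R·M2+t = (+0.41564, -0.03262, +0.88475); u = 476.4·(+0.41564)/0.88475 + 317.1 = 540.9051, v = 540.2·(-0.03262)/0.88475 + 247.0 = 227.0830
M3: Pc = R·M3+t = (+0.26564, -0.06221, +0.84908); u = 476.4·(+0.26564)/0.84908 + 317.1 = 466.1422, v = 540.2·(-0.06221)/0.84908 + 247.0 = 207.4179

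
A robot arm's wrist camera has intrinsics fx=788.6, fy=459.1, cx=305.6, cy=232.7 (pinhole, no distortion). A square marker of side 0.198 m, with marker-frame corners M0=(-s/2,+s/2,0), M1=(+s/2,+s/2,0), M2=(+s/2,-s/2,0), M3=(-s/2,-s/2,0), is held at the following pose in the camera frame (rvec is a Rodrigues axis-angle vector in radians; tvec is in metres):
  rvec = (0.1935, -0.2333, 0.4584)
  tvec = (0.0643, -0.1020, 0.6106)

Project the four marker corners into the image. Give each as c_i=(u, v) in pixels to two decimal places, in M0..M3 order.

c0=(216.84, 189.74) c1=(433.28, 251.07) c2=(553.18, 123.70) c3=(337.87, 47.88)

Intrinsics K: fx=788.6, fy=459.1, cx=305.6, cy=232.7
Marker side s = 0.198 m; corners in marker frame (Z=0):
  M0 = (-0.0990, +0.0990, 0)
  M1 = (+0.0990, +0.0990, 0)
  M2 = (+0.0990, -0.0990, 0)
  M3 = (-0.0990, -0.0990, 0)
rvec = (0.1935, -0.2333, 0.4584), |rvec| = θ = 0.54955 rad = 31.487°
Rodrigues: sinθ=0.52230, 1−cosθ=0.14724; R = I + sinθ·[k]× + (1−cosθ)·[k]×²:
    [+0.87102 -0.45768 -0.17849]
    [+0.41366 +0.87930 -0.23605]
    [+0.26498 +0.13177 +0.95521]
t = (0.0643, -0.1020, 0.6106) m
M0: Pc = R·M0+t = (-0.06724, -0.05590, +0.59741); u = 788.6·(-0.06724)/0.59741 + 305.6 = 216.8399, v = 459.1·(-0.05590)/0.59741 + 232.7 = 189.7402
M1: Pc = R·M1+t = (+0.10522, +0.02600, +0.64988); u = 788.6·(+0.10522)/0.64988 + 305.6 = 433.2802, v = 459.1·(+0.02600)/0.64988 + 232.7 = 251.0697
M2: Pc = R·M2+t = (+0.19584, -0.14810, +0.62379); u = 788.6·(+0.19584)/0.62379 + 305.6 = 553.1846, v = 459.1·(-0.14810)/0.62379 + 232.7 = 123.7019
M3: Pc = R·M3+t = (+0.02338, -0.23000, +0.57132); u = 788.6·(+0.02338)/0.57132 + 305.6 = 337.8715, v = 459.1·(-0.23000)/0.57132 + 232.7 = 47.8753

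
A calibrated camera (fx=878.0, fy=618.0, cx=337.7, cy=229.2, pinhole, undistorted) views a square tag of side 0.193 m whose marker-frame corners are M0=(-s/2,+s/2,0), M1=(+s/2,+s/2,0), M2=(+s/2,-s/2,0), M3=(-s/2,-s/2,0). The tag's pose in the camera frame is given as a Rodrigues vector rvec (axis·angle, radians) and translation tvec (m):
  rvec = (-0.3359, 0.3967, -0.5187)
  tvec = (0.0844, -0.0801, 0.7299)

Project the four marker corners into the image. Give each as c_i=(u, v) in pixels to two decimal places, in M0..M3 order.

Intrinsics K: fx=878.0, fy=618.0, cx=337.7, cy=229.2
Marker side s = 0.193 m; corners in marker frame (Z=0):
  M0 = (-0.0965, +0.0965, 0)
  M1 = (+0.0965, +0.0965, 0)
  M2 = (+0.0965, -0.0965, 0)
  M3 = (-0.0965, -0.0965, 0)
rvec = (-0.3359, 0.3967, -0.5187), |rvec| = θ = 0.73434 rad = 42.074°
Rodrigues: sinθ=0.67009, 1−cosθ=0.25772; R = I + sinθ·[k]× + (1−cosθ)·[k]×²:
    [+0.79620 +0.40964 +0.44527]
    [-0.53701 +0.81749 +0.20817]
    [-0.27873 -0.40486 +0.87086]
t = (0.0844, -0.0801, 0.7299) m
M0: Pc = R·M0+t = (+0.04710, +0.05061, +0.71773); u = 878.0·(+0.04710)/0.71773 + 337.7 = 395.3136, v = 618.0·(+0.05061)/0.71773 + 229.2 = 272.7768
M1: Pc = R·M1+t = (+0.20076, -0.05303, +0.66393); u = 878.0·(+0.20076)/0.66393 + 337.7 = 603.1935, v = 618.0·(-0.05303)/0.66393 + 229.2 = 179.8355
M2: Pc = R·M2+t = (+0.12170, -0.21081, +0.74207); u = 878.0·(+0.12170)/0.74207 + 337.7 = 481.6962, v = 618.0·(-0.21081)/0.74207 + 229.2 = 53.6376
M3: Pc = R·M3+t = (-0.03196, -0.10717, +0.79587); u = 878.0·(-0.03196)/0.79587 + 337.7 = 302.4380, v = 618.0·(-0.10717)/0.79587 + 229.2 = 145.9839

c0=(395.31, 272.78) c1=(603.19, 179.84) c2=(481.70, 53.64) c3=(302.44, 145.98)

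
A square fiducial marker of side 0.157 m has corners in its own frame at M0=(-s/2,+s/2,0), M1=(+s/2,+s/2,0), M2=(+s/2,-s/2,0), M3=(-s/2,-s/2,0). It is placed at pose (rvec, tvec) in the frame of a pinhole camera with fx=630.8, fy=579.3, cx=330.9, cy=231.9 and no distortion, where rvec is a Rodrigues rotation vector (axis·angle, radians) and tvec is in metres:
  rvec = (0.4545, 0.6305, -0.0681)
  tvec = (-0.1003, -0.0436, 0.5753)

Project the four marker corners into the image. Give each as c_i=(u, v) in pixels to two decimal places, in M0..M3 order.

Intrinsics K: fx=630.8, fy=579.3, cx=330.9, cy=231.9
Marker side s = 0.157 m; corners in marker frame (Z=0):
  M0 = (-0.0785, +0.0785, 0)
  M1 = (+0.0785, +0.0785, 0)
  M2 = (+0.0785, -0.0785, 0)
  M3 = (-0.0785, -0.0785, 0)
rvec = (0.4545, 0.6305, -0.0681), |rvec| = θ = 0.78022 rad = 44.703°
Rodrigues: sinθ=0.70343, 1−cosθ=0.28924; R = I + sinθ·[k]× + (1−cosθ)·[k]×²:
    [+0.80891 +0.19756 +0.55374]
    [+0.07476 +0.89965 -0.43017]
    [-0.58316 +0.38937 +0.71296]
t = (-0.1003, -0.0436, 0.5753) m
M0: Pc = R·M0+t = (-0.14829, +0.02115, +0.65164); u = 630.8·(-0.14829)/0.65164 + 330.9 = 187.3518, v = 579.3·(+0.02115)/0.65164 + 231.9 = 250.7051
M1: Pc = R·M1+t = (-0.02129, +0.03289, +0.56009); u = 630.8·(-0.02129)/0.56009 + 330.9 = 306.9196, v = 579.3·(+0.03289)/0.56009 + 231.9 = 265.9191
M2: Pc = R·M2+t = (-0.05231, -0.10835, +0.49896); u = 630.8·(-0.05231)/0.49896 + 330.9 = 264.7695, v = 579.3·(-0.10835)/0.49896 + 231.9 = 106.0991
M3: Pc = R·M3+t = (-0.17931, -0.12009, +0.59051); u = 630.8·(-0.17931)/0.59051 + 330.9 = 139.3589, v = 579.3·(-0.12009)/0.59051 + 231.9 = 114.0893

c0=(187.35, 250.71) c1=(306.92, 265.92) c2=(264.77, 106.10) c3=(139.36, 114.09)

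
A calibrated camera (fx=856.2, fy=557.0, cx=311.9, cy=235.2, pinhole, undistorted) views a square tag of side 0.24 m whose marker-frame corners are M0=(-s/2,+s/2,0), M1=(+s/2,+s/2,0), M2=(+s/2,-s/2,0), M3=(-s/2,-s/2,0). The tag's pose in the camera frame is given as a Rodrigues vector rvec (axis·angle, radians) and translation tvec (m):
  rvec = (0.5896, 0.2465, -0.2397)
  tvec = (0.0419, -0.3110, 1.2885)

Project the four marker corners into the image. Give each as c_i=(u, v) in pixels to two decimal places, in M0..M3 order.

c0=(289.47, 156.36) c1=(435.64, 136.69) c2=(398.24, 36.06) c3=(239.82, 63.32)

Intrinsics K: fx=856.2, fy=557.0, cx=311.9, cy=235.2
Marker side s = 0.24 m; corners in marker frame (Z=0):
  M0 = (-0.1200, +0.1200, 0)
  M1 = (+0.1200, +0.1200, 0)
  M2 = (+0.1200, -0.1200, 0)
  M3 = (-0.1200, -0.1200, 0)
rvec = (0.5896, 0.2465, -0.2397), |rvec| = θ = 0.68253 rad = 39.106°
Rodrigues: sinθ=0.63076, 1−cosθ=0.22402; R = I + sinθ·[k]× + (1−cosθ)·[k]×²:
    [+0.94315 +0.29141 +0.15984]
    [-0.15163 +0.80520 -0.57329]
    [-0.29576 +0.51646 +0.80361]
t = (0.0419, -0.3110, 1.2885) m
M0: Pc = R·M0+t = (-0.03631, -0.19618, +1.38597); u = 856.2·(-0.03631)/1.38597 + 311.9 = 289.4696, v = 557.0·(-0.19618)/1.38597 + 235.2 = 156.3578
M1: Pc = R·M1+t = (+0.19005, -0.23257, +1.31498); u = 856.2·(+0.19005)/1.31498 + 311.9 = 435.6417, v = 557.0·(-0.23257)/1.31498 + 235.2 = 136.6876
M2: Pc = R·M2+t = (+0.12011, -0.42582, +1.19103); u = 856.2·(+0.12011)/1.19103 + 311.9 = 398.2430, v = 557.0·(-0.42582)/1.19103 + 235.2 = 36.0608
M3: Pc = R·M3+t = (-0.10625, -0.38943, +1.26202); u = 856.2·(-0.10625)/1.26202 + 311.9 = 239.8179, v = 557.0·(-0.38943)/1.26202 + 235.2 = 63.3228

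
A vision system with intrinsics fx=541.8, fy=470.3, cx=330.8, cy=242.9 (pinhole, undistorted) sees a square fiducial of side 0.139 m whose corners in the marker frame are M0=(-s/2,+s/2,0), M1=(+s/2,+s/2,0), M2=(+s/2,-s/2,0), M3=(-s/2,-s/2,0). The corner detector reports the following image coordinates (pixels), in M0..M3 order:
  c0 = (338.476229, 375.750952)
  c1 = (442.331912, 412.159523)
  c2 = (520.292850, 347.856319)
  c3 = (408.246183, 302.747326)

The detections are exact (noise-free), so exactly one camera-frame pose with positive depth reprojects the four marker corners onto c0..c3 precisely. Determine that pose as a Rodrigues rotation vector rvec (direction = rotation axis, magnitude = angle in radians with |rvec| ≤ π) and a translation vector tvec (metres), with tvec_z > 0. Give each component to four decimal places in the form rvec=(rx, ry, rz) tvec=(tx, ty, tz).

rvec=(0.5651, -0.1196, 0.4997) tvec=(0.1029, 0.1474, 0.5810)

Intrinsics K: fx=541.8, fy=470.3, cx=330.8, cy=242.9
Marker side s = 0.139 m; corners in marker frame (Z=0):
  M0 = (-0.0695, +0.0695, 0)
  M1 = (+0.0695, +0.0695, 0)
  M2 = (+0.0695, -0.0695, 0)
  M3 = (-0.0695, -0.0695, 0)
Detected image corners:
  c0 = (338.476229, 375.750952) px
  c1 = (442.331912, 412.159523) px
  c2 = (520.292850, 347.856319) px
  c3 = (408.246183, 302.747326) px
Planar DLT: solve 8×8 A·h = b for H (H[2,2]=1):
  H  [+953.50164 -176.79733 +426.76929]
  H  [+441.70289 +792.14435 +362.20487]
  H  [+0.41789 +0.83181 +1.00000]
B = K⁻¹H; ‖b₁‖=1.721078, ‖b₂‖=1.721078; λ = 2/(‖b₁‖+‖b₂‖) = 0.581031, sign → tz>0 ⇒ λ=+0.581031
r₁ = λ·B[:,0] = (+0.87430,+0.42030,+0.24280); r₂ = λ·B[:,1] = (-0.48469,+0.72903,+0.48331)
r₃ = r₁×r₂ = (+0.02612,-0.54024,+0.84111); SVD([r₁ r₂ r₃]) → R = UVᵀ:
  R  [+0.87430 -0.48469 +0.02612]
  R  [+0.42030 +0.72903 -0.54024]
  R  [+0.24280 +0.48331 +0.84111]
t = (+0.10292, +0.14739, +0.58103) m
tr R = 2.444437; θ = arccos((tr R − 1)/2) = 0.763792 rad = 43.762°
axis k = ((R−Rᵀ)₃₂, (R−Rᵀ)₁₃, (R−Rᵀ)₂₁) / (2 sinθ) = (+0.739917, -0.156639, +0.654207)
rvec = θ·k = (+0.565143, -0.119640, +0.499678)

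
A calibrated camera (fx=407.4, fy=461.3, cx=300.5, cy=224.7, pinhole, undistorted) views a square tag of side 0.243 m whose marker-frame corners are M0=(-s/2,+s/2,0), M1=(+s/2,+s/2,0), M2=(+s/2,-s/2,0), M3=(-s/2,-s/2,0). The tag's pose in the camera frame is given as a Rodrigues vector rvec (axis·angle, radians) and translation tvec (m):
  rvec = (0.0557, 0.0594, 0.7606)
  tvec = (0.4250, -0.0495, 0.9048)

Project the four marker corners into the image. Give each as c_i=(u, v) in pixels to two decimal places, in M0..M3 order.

c0=(413.14, 201.83) c1=(492.84, 286.69) c2=(572.85, 197.03) c3=(490.88, 111.34)

Intrinsics K: fx=407.4, fy=461.3, cx=300.5, cy=224.7
Marker side s = 0.243 m; corners in marker frame (Z=0):
  M0 = (-0.1215, +0.1215, 0)
  M1 = (+0.1215, +0.1215, 0)
  M2 = (+0.1215, -0.1215, 0)
  M3 = (-0.1215, -0.1215, 0)
rvec = (0.0557, 0.0594, 0.7606), |rvec| = θ = 0.76495 rad = 43.828°
Rodrigues: sinθ=0.69250, 1−cosθ=0.27858; R = I + sinθ·[k]× + (1−cosθ)·[k]×²:
    [+0.72290 -0.68699 +0.07394]
    [+0.69014 +0.72310 -0.02892]
    [-0.03360 +0.07193 +0.99684]
t = (0.4250, -0.0495, 0.9048) m
M0: Pc = R·M0+t = (+0.25370, -0.04550, +0.91762); u = 407.4·(+0.25370)/0.91762 + 300.5 = 413.1356, v = 461.3·(-0.04550)/0.91762 + 224.7 = 201.8290
M1: Pc = R·M1+t = (+0.42936, +0.12221, +0.90946); u = 407.4·(+0.42936)/0.90946 + 300.5 = 492.8372, v = 461.3·(+0.12221)/0.90946 + 224.7 = 286.6872
M2: Pc = R·M2+t = (+0.59630, -0.05350, +0.89198); u = 407.4·(+0.59630)/0.89198 + 300.5 = 572.8535, v = 461.3·(-0.05350)/0.89198 + 224.7 = 197.0292
M3: Pc = R·M3+t = (+0.42064, -0.22121, +0.90014); u = 407.4·(+0.42064)/0.90014 + 300.5 = 490.8782, v = 461.3·(-0.22121)/0.90014 + 224.7 = 111.3364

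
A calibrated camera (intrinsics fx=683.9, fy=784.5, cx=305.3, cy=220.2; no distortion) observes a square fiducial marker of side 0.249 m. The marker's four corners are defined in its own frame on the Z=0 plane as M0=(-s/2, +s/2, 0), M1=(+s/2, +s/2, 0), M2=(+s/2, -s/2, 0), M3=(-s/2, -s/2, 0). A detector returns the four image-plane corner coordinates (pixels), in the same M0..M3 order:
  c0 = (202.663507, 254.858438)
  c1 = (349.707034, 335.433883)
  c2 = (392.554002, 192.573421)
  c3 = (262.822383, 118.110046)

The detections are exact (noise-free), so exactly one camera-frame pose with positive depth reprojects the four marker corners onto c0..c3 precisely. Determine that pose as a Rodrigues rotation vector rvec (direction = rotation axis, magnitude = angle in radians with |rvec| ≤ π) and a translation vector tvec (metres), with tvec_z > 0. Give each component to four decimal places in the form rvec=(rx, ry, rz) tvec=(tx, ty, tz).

rvec=(-0.5180, -0.2153, 0.4177) tvec=(-0.0018, 0.0019, 1.1047)

Intrinsics K: fx=683.9, fy=784.5, cx=305.3, cy=220.2
Marker side s = 0.249 m; corners in marker frame (Z=0):
  M0 = (-0.1245, +0.1245, 0)
  M1 = (+0.1245, +0.1245, 0)
  M2 = (+0.1245, -0.1245, 0)
  M3 = (-0.1245, -0.1245, 0)
Detected image corners:
  c0 = (202.663507, 254.858438) px
  c1 = (349.707034, 335.433883) px
  c2 = (392.554002, 192.573421) px
  c3 = (262.822383, 118.110046) px
Planar DLT: solve 8×8 A·h = b for H (H[2,2]=1):
  H  [+579.51495 -348.56835 +304.18107]
  H  [+329.83443 +455.58871 +221.56018]
  H  [+0.08538 -0.47062 +1.00000]
B = K⁻¹H; ‖b₁‖=0.905193, ‖b₂‖=0.905193; λ = 2/(‖b₁‖+‖b₂‖) = 1.104736, sign → tz>0 ⇒ λ=+1.104736
r₁ = λ·B[:,0] = (+0.89401,+0.43800,+0.09432); r₂ = λ·B[:,1] = (-0.33096,+0.78750,-0.51992)
r₃ = r₁×r₂ = (-0.30200,+0.43360,+0.84899); SVD([r₁ r₂ r₃]) → R = UVᵀ:
  R  [+0.89401 -0.33096 -0.30200]
  R  [+0.43800 +0.78750 +0.43360]
  R  [+0.09432 -0.51992 +0.84899]
t = (-0.00181, +0.00192, +1.10474) m
tr R = 2.530504; θ = arccos((tr R − 1)/2) = 0.699364 rad = 40.071°
axis k = ((R−Rᵀ)₃₂, (R−Rᵀ)₁₃, (R−Rᵀ)₂₁) / (2 sinθ) = (-0.740614, -0.307829, +0.597271)
rvec = θ·k = (-0.517958, -0.215284, +0.417710)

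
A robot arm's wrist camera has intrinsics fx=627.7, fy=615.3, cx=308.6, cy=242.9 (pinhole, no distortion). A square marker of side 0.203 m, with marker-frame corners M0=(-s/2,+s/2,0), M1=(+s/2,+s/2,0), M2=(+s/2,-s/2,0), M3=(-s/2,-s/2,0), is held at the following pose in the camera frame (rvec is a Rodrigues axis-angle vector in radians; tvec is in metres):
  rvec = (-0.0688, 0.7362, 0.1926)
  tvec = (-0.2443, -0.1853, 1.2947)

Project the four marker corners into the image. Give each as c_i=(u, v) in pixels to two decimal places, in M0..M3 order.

c0=(153.02, 197.29) c1=(210.92, 207.51) c2=(231.47, 107.62) c3=(171.46, 107.40)

Intrinsics K: fx=627.7, fy=615.3, cx=308.6, cy=242.9
Marker side s = 0.203 m; corners in marker frame (Z=0):
  M0 = (-0.1015, +0.1015, 0)
  M1 = (+0.1015, +0.1015, 0)
  M2 = (+0.1015, -0.1015, 0)
  M3 = (-0.1015, -0.1015, 0)
rvec = (-0.0688, 0.7362, 0.1926), |rvec| = θ = 0.76408 rad = 43.779°
Rodrigues: sinθ=0.69187, 1−cosθ=0.27798; R = I + sinθ·[k]× + (1−cosθ)·[k]×²:
    [+0.72427 -0.19852 +0.66032]
    [+0.15028 +0.98008 +0.12981]
    [-0.67294 +0.00522 +0.73968]
t = (-0.2443, -0.1853, 1.2947) m
M0: Pc = R·M0+t = (-0.33796, -0.10108, +1.36353); u = 627.7·(-0.33796)/1.36353 + 308.6 = 153.0192, v = 615.3·(-0.10108)/1.36353 + 242.9 = 197.2894
M1: Pc = R·M1+t = (-0.19094, -0.07057, +1.22693); u = 627.7·(-0.19094)/1.22693 + 308.6 = 210.9166, v = 615.3·(-0.07057)/1.22693 + 242.9 = 207.5104
M2: Pc = R·M2+t = (-0.15064, -0.26952, +1.22587); u = 627.7·(-0.15064)/1.22587 + 308.6 = 231.4670, v = 615.3·(-0.26952)/1.22587 + 242.9 = 107.6173
M3: Pc = R·M3+t = (-0.29766, -0.30003, +1.36247); u = 627.7·(-0.29766)/1.36247 + 308.6 = 171.4642, v = 615.3·(-0.30003)/1.36247 + 242.9 = 107.4040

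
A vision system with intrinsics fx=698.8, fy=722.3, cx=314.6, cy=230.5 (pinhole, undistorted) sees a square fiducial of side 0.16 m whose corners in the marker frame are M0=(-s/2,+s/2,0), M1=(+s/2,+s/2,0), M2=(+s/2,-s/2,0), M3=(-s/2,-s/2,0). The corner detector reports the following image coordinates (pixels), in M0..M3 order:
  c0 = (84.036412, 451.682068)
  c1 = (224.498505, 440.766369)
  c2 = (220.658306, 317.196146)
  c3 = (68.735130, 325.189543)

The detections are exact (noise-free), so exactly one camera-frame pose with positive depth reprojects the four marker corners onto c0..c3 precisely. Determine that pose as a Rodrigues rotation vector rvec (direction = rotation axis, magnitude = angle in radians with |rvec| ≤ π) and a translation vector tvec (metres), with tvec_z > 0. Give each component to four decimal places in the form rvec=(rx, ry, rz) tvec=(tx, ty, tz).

Intrinsics K: fx=698.8, fy=722.3, cx=314.6, cy=230.5
Marker side s = 0.16 m; corners in marker frame (Z=0):
  M0 = (-0.0800, +0.0800, 0)
  M1 = (+0.0800, +0.0800, 0)
  M2 = (+0.0800, -0.0800, 0)
  M3 = (-0.0800, -0.0800, 0)
Detected image corners:
  c0 = (84.036412, 451.682068) px
  c1 = (224.498505, 440.766369) px
  c2 = (220.658306, 317.196146) px
  c3 = (68.735130, 325.189543) px
Planar DLT: solve 8×8 A·h = b for H (H[2,2]=1):
  H  [+939.57396 +130.75524 +150.73071]
  H  [+10.48207 +964.74568 +386.03048]
  H  [+0.18223 +0.47805 +1.00000]
B = K⁻¹H; ‖b₁‖=1.276344, ‖b₂‖=1.276344; λ = 2/(‖b₁‖+‖b₂‖) = 0.783488, sign → tz>0 ⇒ λ=+0.783488
r₁ = λ·B[:,0] = (+0.98916,-0.03419,+0.14277); r₂ = λ·B[:,1] = (-0.02202,+0.92695,+0.37455)
r₃ = r₁×r₂ = (-0.14515,-0.37363,+0.91615); SVD([r₁ r₂ r₃]) → R = UVᵀ:
  R  [+0.98916 -0.02202 -0.14515]
  R  [-0.03419 +0.92695 -0.37363]
  R  [+0.14277 +0.37455 +0.91615]
t = (-0.18373, +0.16871, +0.78349) m
tr R = 2.832260; θ = arccos((tr R − 1)/2) = 0.412479 rad = 23.633°
axis k = ((R−Rᵀ)₃₂, (R−Rᵀ)₁₃, (R−Rᵀ)₂₁) / (2 sinθ) = (+0.933171, -0.359112, -0.015181)
rvec = θ·k = (+0.384913, -0.148126, -0.006262)

rvec=(0.3849, -0.1481, -0.0063) tvec=(-0.1837, 0.1687, 0.7835)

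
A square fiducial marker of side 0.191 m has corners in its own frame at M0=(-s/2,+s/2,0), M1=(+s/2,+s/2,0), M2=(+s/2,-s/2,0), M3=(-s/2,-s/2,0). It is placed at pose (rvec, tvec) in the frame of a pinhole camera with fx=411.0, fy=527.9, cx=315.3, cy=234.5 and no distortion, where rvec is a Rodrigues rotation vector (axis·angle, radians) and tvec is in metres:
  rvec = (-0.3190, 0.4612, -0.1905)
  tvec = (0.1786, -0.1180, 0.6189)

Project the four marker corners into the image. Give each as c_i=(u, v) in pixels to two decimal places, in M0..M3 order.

c0=(384.35, 230.33) c1=(520.18, 183.51) c2=(484.41, 35.51) c3=(365.50, 94.47)

Intrinsics K: fx=411.0, fy=527.9, cx=315.3, cy=234.5
Marker side s = 0.191 m; corners in marker frame (Z=0):
  M0 = (-0.0955, +0.0955, 0)
  M1 = (+0.0955, +0.0955, 0)
  M2 = (+0.0955, -0.0955, 0)
  M3 = (-0.0955, -0.0955, 0)
rvec = (-0.3190, 0.4612, -0.1905), |rvec| = θ = 0.59225 rad = 33.933°
Rodrigues: sinθ=0.55823, 1−cosθ=0.17031; R = I + sinθ·[k]× + (1−cosθ)·[k]×²:
    [+0.87910 +0.10812 +0.46421]
    [-0.25099 +0.93297 +0.25802]
    [-0.40520 -0.34334 +0.84731]
t = (0.1786, -0.1180, 0.6189) m
M0: Pc = R·M0+t = (+0.10497, -0.00493, +0.62481); u = 411.0·(+0.10497)/0.62481 + 315.3 = 384.3505, v = 527.9·(-0.00493)/0.62481 + 234.5 = 230.3333
M1: Pc = R·M1+t = (+0.27288, -0.05287, +0.54741); u = 411.0·(+0.27288)/0.54741 + 315.3 = 520.1784, v = 527.9·(-0.05287)/0.54741 + 234.5 = 183.5134
M2: Pc = R·M2+t = (+0.25223, -0.23107, +0.61299); u = 411.0·(+0.25223)/0.61299 + 315.3 = 484.4146, v = 527.9·(-0.23107)/0.61299 + 234.5 = 35.5072
M3: Pc = R·M3+t = (+0.08432, -0.18313, +0.69039); u = 411.0·(+0.08432)/0.69039 + 315.3 = 365.4977, v = 527.9·(-0.18313)/0.69039 + 234.5 = 94.4715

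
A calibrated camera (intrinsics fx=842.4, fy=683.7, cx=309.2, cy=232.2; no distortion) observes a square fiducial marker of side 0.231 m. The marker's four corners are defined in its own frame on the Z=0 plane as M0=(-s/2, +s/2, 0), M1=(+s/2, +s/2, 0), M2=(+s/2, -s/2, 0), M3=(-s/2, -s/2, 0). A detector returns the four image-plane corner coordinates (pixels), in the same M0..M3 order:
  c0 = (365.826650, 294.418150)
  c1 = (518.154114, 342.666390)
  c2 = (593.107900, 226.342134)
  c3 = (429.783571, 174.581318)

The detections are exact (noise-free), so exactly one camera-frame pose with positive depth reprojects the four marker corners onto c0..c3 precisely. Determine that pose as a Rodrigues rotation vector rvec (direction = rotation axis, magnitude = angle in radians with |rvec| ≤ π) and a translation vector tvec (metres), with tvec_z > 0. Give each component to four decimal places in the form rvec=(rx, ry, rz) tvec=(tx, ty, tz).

rvec=(0.3507, 0.0650, 0.3684) tvec=(0.2270, 0.0494, 1.1497)

Intrinsics K: fx=842.4, fy=683.7, cx=309.2, cy=232.2
Marker side s = 0.231 m; corners in marker frame (Z=0):
  M0 = (-0.1155, +0.1155, 0)
  M1 = (+0.1155, +0.1155, 0)
  M2 = (+0.1155, -0.1155, 0)
  M3 = (-0.1155, -0.1155, 0)
Detected image corners:
  c0 = (365.826650, 294.418150) px
  c1 = (518.154114, 342.666390) px
  c2 = (593.107900, 226.342134) px
  c3 = (429.783571, 174.581318) px
Planar DLT: solve 8×8 A·h = b for H (H[2,2]=1):
  H  [+682.81707 -156.69698 +475.51465]
  H  [+216.43236 +589.54497 +261.56405]
  H  [+0.00088 +0.30202 +1.00000]
B = K⁻¹H; ‖b₁‖=0.869776, ‖b₂‖=0.869776; λ = 2/(‖b₁‖+‖b₂‖) = 1.149721, sign → tz>0 ⇒ λ=+1.149721
r₁ = λ·B[:,0] = (+0.93155,+0.36361,+0.00101); r₂ = λ·B[:,1] = (-0.34131,+0.87346,+0.34724)
r₃ = r₁×r₂ = (+0.12538,-0.32381,+0.93778); SVD([r₁ r₂ r₃]) → R = UVᵀ:
  R  [+0.93155 -0.34131 +0.12538]
  R  [+0.36361 +0.87346 -0.32381]
  R  [+0.00101 +0.34724 +0.93778]
t = (+0.22699, +0.04938, +1.14972) m
tr R = 2.742785; θ = arccos((tr R − 1)/2) = 0.512763 rad = 29.379°
axis k = ((R−Rᵀ)₃₂, (R−Rᵀ)₁₃, (R−Rᵀ)₂₁) / (2 sinθ) = (+0.683927, +0.126756, +0.718454)
rvec = θ·k = (+0.350693, +0.064996, +0.368397)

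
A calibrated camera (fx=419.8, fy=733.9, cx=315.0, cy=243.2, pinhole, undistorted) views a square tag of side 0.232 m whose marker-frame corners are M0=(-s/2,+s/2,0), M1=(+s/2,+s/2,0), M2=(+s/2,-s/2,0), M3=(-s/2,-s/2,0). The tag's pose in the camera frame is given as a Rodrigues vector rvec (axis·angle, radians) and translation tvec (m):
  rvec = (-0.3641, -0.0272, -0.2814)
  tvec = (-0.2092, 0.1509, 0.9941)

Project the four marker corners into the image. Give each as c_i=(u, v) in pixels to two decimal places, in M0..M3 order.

c0=(186.79, 465.16) c1=(286.35, 413.89) c2=(262.76, 254.48) c3=(170.62, 298.95)

Intrinsics K: fx=419.8, fy=733.9, cx=315.0, cy=243.2
Marker side s = 0.232 m; corners in marker frame (Z=0):
  M0 = (-0.1160, +0.1160, 0)
  M1 = (+0.1160, +0.1160, 0)
  M2 = (+0.1160, -0.1160, 0)
  M3 = (-0.1160, -0.1160, 0)
rvec = (-0.3641, -0.0272, -0.2814), |rvec| = θ = 0.46097 rad = 26.412°
Rodrigues: sinθ=0.44482, 1−cosθ=0.10438; R = I + sinθ·[k]× + (1−cosθ)·[k]×²:
    [+0.96074 +0.27640 +0.02408]
    [-0.26667 +0.89598 +0.35510]
    [+0.07657 -0.34758 +0.93452]
t = (-0.2092, 0.1509, 0.9941) m
M0: Pc = R·M0+t = (-0.28858, +0.28577, +0.94490); u = 419.8·(-0.28858)/0.94490 + 315.0 = 186.7881, v = 733.9·(+0.28577)/0.94490 + 243.2 = 465.1557
M1: Pc = R·M1+t = (-0.06569, +0.22390, +0.96266); u = 419.8·(-0.06569)/0.96266 + 315.0 = 286.3532, v = 733.9·(+0.22390)/0.96266 + 243.2 = 413.8933
M2: Pc = R·M2+t = (-0.12982, +0.01603, +1.04330); u = 419.8·(-0.12982)/1.04330 + 315.0 = 262.7647, v = 733.9·(+0.01603)/1.04330 + 243.2 = 254.4772
M3: Pc = R·M3+t = (-0.35271, +0.07790, +1.02554); u = 419.8·(-0.35271)/1.02554 + 315.0 = 170.6199, v = 733.9·(+0.07790)/1.02554 + 243.2 = 298.9473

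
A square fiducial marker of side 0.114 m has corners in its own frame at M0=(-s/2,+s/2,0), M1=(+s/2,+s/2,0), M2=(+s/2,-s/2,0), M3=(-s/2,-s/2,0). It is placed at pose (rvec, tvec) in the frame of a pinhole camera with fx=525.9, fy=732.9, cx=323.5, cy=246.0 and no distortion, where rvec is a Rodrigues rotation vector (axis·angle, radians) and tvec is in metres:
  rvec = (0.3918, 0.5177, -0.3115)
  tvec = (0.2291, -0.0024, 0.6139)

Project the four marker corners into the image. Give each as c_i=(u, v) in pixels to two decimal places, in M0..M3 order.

c0=(485.86, 310.92) c1=(584.81, 291.27) c2=(559.20, 164.27) c3=(457.67, 197.19)

Intrinsics K: fx=525.9, fy=732.9, cx=323.5, cy=246.0
Marker side s = 0.114 m; corners in marker frame (Z=0):
  M0 = (-0.0570, +0.0570, 0)
  M1 = (+0.0570, +0.0570, 0)
  M2 = (+0.0570, -0.0570, 0)
  M3 = (-0.0570, -0.0570, 0)
rvec = (0.3918, 0.5177, -0.3115), |rvec| = θ = 0.72011 rad = 41.259°
Rodrigues: sinθ=0.65946, 1−cosθ=0.24826; R = I + sinθ·[k]× + (1−cosθ)·[k]×²:
    [+0.82523 +0.38238 +0.41567]
    [-0.18816 +0.88005 -0.43601]
    [-0.53253 +0.28160 +0.79819]
t = (0.2291, -0.0024, 0.6139) m
M0: Pc = R·M0+t = (+0.20386, +0.05849, +0.66031); u = 525.9·(+0.20386)/0.66031 + 323.5 = 485.8622, v = 732.9·(+0.05849)/0.66031 + 246.0 = 310.9181
M1: Pc = R·M1+t = (+0.29793, +0.03704, +0.59960); u = 525.9·(+0.29793)/0.59960 + 323.5 = 584.8145, v = 732.9·(+0.03704)/0.59960 + 246.0 = 291.2722
M2: Pc = R·M2+t = (+0.25434, -0.06329, +0.56749); u = 525.9·(+0.25434)/0.56749 + 323.5 = 559.2005, v = 732.9·(-0.06329)/0.56749 + 246.0 = 164.2658
M3: Pc = R·M3+t = (+0.16027, -0.04184, +0.62820); u = 525.9·(+0.16027)/0.62820 + 323.5 = 457.6669, v = 732.9·(-0.04184)/0.62820 + 246.0 = 197.1894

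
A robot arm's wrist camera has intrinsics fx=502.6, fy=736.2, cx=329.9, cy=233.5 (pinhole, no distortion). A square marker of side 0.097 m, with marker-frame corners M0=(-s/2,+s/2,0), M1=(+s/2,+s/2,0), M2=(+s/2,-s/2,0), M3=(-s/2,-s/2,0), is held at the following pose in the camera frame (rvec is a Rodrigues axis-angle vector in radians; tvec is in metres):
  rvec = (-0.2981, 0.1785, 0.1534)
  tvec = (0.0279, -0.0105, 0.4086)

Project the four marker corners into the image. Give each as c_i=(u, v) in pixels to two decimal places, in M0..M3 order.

Intrinsics K: fx=502.6, fy=736.2, cx=329.9, cy=233.5
Marker side s = 0.097 m; corners in marker frame (Z=0):
  M0 = (-0.0485, +0.0485, 0)
  M1 = (+0.0485, +0.0485, 0)
  M2 = (+0.0485, -0.0485, 0)
  M3 = (-0.0485, -0.0485, 0)
rvec = (-0.2981, 0.1785, 0.1534), |rvec| = θ = 0.37981 rad = 21.762°
Rodrigues: sinθ=0.37075, 1−cosθ=0.07127; R = I + sinθ·[k]× + (1−cosθ)·[k]×²:
    [+0.97263 -0.17603 +0.15165]
    [+0.12345 +0.94447 +0.30451]
    [-0.19683 -0.27746 +0.94036]
t = (0.0279, -0.0105, 0.4086) m
M0: Pc = R·M0+t = (-0.02781, +0.02932, +0.40469); u = 502.6·(-0.02781)/0.40469 + 329.9 = 295.3617, v = 736.2·(+0.02932)/0.40469 + 233.5 = 286.8375
M1: Pc = R·M1+t = (+0.06654, +0.04129, +0.38560); u = 502.6·(+0.06654)/0.38560 + 329.9 = 416.6246, v = 736.2·(+0.04129)/0.38560 + 233.5 = 312.3412
M2: Pc = R·M2+t = (+0.08361, -0.05032, +0.41251); u = 502.6·(+0.08361)/0.41251 + 329.9 = 431.7699, v = 736.2·(-0.05032)/0.41251 + 233.5 = 143.6954
M3: Pc = R·M3+t = (-0.01074, -0.06229, +0.43160); u = 502.6·(-0.01074)/0.43160 + 329.9 = 317.3985, v = 736.2·(-0.06229)/0.43160 + 233.5 = 127.2423

c0=(295.36, 286.84) c1=(416.62, 312.34) c2=(431.77, 143.70) c3=(317.40, 127.24)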